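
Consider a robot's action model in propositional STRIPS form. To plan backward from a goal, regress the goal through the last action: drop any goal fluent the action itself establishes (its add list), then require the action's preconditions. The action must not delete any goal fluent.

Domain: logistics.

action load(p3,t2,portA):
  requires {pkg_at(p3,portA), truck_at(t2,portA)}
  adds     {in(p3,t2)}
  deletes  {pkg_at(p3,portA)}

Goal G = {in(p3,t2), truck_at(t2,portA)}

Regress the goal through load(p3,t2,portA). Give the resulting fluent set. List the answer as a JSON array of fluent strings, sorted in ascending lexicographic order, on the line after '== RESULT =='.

Regress:
  G ∩ del = {}  (empty — regression defined)
  G \ add = {in(p3,t2), truck_at(t2,portA)} \ {in(p3,t2)} = {truck_at(t2,portA)}
  ∪ pre   = {truck_at(t2,portA)} ∪ {pkg_at(p3,portA), truck_at(t2,portA)}
          = {pkg_at(p3,portA), truck_at(t2,portA)}

== RESULT ==
["pkg_at(p3,portA)", "truck_at(t2,portA)"]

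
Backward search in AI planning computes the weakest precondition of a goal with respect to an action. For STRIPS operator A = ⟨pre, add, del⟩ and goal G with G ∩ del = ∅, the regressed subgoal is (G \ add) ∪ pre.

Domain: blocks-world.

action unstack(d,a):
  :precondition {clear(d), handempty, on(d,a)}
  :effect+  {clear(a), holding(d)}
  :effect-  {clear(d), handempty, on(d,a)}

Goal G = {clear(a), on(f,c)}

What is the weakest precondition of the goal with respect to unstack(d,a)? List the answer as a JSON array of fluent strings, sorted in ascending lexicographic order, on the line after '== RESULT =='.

Compute (G \ add) ∪ pre:
  G ∩ del = {}  (empty — regression defined)
  G \ add = {clear(a), on(f,c)} \ {clear(a), holding(d)} = {on(f,c)}
  ∪ pre   = {on(f,c)} ∪ {clear(d), handempty, on(d,a)}
          = {clear(d), handempty, on(d,a), on(f,c)}

== RESULT ==
["clear(d)", "handempty", "on(d,a)", "on(f,c)"]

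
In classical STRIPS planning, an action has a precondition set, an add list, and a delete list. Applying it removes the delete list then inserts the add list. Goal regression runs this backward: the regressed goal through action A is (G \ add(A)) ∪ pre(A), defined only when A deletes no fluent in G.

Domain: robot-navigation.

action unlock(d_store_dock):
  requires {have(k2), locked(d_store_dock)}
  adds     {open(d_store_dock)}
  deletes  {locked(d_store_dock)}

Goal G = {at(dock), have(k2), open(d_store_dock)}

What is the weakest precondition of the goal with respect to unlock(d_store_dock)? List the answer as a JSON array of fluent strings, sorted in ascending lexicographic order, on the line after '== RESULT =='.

Regress:
  G ∩ del = {}  (empty — regression defined)
  G \ add = {at(dock), have(k2), open(d_store_dock)} \ {open(d_store_dock)} = {at(dock), have(k2)}
  ∪ pre   = {at(dock), have(k2)} ∪ {have(k2), locked(d_store_dock)}
          = {at(dock), have(k2), locked(d_store_dock)}

== RESULT ==
["at(dock)", "have(k2)", "locked(d_store_dock)"]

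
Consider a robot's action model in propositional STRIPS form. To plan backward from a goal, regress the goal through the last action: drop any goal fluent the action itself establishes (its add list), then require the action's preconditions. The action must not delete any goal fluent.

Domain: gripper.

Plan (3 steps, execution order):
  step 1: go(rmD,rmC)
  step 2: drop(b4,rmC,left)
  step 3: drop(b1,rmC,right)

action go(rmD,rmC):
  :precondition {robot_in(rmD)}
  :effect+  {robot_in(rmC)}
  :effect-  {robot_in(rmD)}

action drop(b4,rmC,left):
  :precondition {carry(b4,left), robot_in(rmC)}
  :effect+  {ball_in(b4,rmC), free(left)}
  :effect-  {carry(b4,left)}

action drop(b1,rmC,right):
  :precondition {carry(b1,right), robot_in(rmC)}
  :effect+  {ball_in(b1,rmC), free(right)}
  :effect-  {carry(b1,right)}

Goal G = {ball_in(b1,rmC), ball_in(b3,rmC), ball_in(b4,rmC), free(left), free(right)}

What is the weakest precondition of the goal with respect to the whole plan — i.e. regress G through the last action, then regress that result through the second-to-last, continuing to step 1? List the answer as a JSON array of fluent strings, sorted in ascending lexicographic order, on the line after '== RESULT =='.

Work backward from the goal:
  through step 3 (drop(b1,rmC,right)): drop {ball_in(b1,rmC), free(right)}, keep {ball_in(b3,rmC), ball_in(b4,rmC), free(left)}, require {carry(b1,right), robot_in(rmC)}
    → {ball_in(b3,rmC), ball_in(b4,rmC), carry(b1,right), free(left), robot_in(rmC)}
  through step 2 (drop(b4,rmC,left)): drop {ball_in(b4,rmC), free(left)}, keep {ball_in(b3,rmC), carry(b1,right), robot_in(rmC)}, require {carry(b4,left), robot_in(rmC)}
    → {ball_in(b3,rmC), carry(b1,right), carry(b4,left), robot_in(rmC)}
  through step 1 (go(rmD,rmC)): drop {robot_in(rmC)}, keep {ball_in(b3,rmC), carry(b1,right), carry(b4,left)}, require {robot_in(rmD)}
    → {ball_in(b3,rmC), carry(b1,right), carry(b4,left), robot_in(rmD)}

== RESULT ==
["ball_in(b3,rmC)", "carry(b1,right)", "carry(b4,left)", "robot_in(rmD)"]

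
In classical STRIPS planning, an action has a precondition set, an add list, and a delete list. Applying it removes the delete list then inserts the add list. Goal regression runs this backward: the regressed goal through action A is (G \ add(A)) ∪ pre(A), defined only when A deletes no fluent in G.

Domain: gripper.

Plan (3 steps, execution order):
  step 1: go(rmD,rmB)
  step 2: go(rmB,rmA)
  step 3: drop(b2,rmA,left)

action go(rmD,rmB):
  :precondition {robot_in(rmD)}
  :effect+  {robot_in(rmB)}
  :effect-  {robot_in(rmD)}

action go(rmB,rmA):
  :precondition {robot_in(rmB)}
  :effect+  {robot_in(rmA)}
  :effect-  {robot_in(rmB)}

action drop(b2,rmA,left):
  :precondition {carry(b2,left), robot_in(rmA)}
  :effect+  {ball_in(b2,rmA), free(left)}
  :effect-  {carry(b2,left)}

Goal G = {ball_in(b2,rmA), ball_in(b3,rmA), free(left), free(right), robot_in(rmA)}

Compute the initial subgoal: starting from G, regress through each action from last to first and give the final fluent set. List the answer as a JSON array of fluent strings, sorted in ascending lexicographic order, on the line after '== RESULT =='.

Work backward from the goal:
  through step 3 (drop(b2,rmA,left)): drop {ball_in(b2,rmA), free(left)}, keep {ball_in(b3,rmA), free(right), robot_in(rmA)}, require {carry(b2,left), robot_in(rmA)}
    → {ball_in(b3,rmA), carry(b2,left), free(right), robot_in(rmA)}
  through step 2 (go(rmB,rmA)): drop {robot_in(rmA)}, keep {ball_in(b3,rmA), carry(b2,left), free(right)}, require {robot_in(rmB)}
    → {ball_in(b3,rmA), carry(b2,left), free(right), robot_in(rmB)}
  through step 1 (go(rmD,rmB)): drop {robot_in(rmB)}, keep {ball_in(b3,rmA), carry(b2,left), free(right)}, require {robot_in(rmD)}
    → {ball_in(b3,rmA), carry(b2,left), free(right), robot_in(rmD)}

== RESULT ==
["ball_in(b3,rmA)", "carry(b2,left)", "free(right)", "robot_in(rmD)"]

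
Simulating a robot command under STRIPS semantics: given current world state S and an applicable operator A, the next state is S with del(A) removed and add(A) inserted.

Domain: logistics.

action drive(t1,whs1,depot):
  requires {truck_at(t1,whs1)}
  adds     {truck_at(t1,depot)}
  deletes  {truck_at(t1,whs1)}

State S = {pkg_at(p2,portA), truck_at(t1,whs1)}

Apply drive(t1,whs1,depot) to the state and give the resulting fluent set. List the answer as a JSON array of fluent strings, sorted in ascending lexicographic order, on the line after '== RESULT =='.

Compute (S \ del) ∪ add:
  pre ⊆ S: {truck_at(t1,whs1)} ⊆ S  — applicable
  S \ del = {pkg_at(p2,portA)}
  ∪ add   = {pkg_at(p2,portA), truck_at(t1,depot)}

== RESULT ==
["pkg_at(p2,portA)", "truck_at(t1,depot)"]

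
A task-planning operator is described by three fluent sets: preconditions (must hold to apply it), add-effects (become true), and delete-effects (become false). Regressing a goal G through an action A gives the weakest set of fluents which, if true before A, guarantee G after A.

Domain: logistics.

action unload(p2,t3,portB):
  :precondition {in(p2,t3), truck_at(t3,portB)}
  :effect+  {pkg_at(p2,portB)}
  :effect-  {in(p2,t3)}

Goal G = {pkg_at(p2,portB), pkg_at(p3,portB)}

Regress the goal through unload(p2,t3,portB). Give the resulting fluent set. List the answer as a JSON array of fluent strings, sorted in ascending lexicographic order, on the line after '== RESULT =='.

Regress:
  G ∩ del = {}  (empty — regression defined)
  G \ add = {pkg_at(p2,portB), pkg_at(p3,portB)} \ {pkg_at(p2,portB)} = {pkg_at(p3,portB)}
  ∪ pre   = {pkg_at(p3,portB)} ∪ {in(p2,t3), truck_at(t3,portB)}
          = {in(p2,t3), pkg_at(p3,portB), truck_at(t3,portB)}

== RESULT ==
["in(p2,t3)", "pkg_at(p3,portB)", "truck_at(t3,portB)"]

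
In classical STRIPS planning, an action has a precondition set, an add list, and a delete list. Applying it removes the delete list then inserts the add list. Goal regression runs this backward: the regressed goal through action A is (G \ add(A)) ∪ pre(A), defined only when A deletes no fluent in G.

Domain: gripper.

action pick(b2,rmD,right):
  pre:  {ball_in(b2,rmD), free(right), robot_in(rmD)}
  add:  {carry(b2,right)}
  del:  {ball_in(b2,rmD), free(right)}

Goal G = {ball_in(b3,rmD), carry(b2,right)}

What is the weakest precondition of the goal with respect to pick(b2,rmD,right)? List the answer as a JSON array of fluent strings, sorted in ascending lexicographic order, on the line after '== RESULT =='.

Regress:
  G ∩ del = {}  (empty — regression defined)
  G \ add = {ball_in(b3,rmD), carry(b2,right)} \ {carry(b2,right)} = {ball_in(b3,rmD)}
  ∪ pre   = {ball_in(b3,rmD)} ∪ {ball_in(b2,rmD), free(right), robot_in(rmD)}
          = {ball_in(b2,rmD), ball_in(b3,rmD), free(right), robot_in(rmD)}

== RESULT ==
["ball_in(b2,rmD)", "ball_in(b3,rmD)", "free(right)", "robot_in(rmD)"]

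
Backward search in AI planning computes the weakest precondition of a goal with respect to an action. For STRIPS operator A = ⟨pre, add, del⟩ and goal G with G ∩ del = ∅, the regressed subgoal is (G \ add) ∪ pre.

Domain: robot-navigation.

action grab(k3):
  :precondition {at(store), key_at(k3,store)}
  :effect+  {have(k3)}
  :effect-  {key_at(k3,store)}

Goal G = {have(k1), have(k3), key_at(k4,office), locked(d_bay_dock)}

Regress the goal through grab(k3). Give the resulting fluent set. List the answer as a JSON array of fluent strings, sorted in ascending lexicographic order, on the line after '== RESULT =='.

Regress:
  G ∩ del = {}  (empty — regression defined)
  G \ add = {have(k1), have(k3), key_at(k4,office), locked(d_bay_dock)} \ {have(k3)} = {have(k1), key_at(k4,office), locked(d_bay_dock)}
  ∪ pre   = {have(k1), key_at(k4,office), locked(d_bay_dock)} ∪ {at(store), key_at(k3,store)}
          = {at(store), have(k1), key_at(k3,store), key_at(k4,office), locked(d_bay_dock)}

== RESULT ==
["at(store)", "have(k1)", "key_at(k3,store)", "key_at(k4,office)", "locked(d_bay_dock)"]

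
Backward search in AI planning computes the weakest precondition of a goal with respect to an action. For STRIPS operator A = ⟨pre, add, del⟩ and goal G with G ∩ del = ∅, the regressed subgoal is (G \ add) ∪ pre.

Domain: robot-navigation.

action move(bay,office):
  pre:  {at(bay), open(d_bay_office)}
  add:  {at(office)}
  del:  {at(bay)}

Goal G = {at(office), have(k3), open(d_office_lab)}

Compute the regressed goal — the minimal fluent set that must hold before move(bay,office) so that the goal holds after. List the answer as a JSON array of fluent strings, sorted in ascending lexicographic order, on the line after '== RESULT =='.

Regress:
  G ∩ del = {}  (empty — regression defined)
  G \ add = {at(office), have(k3), open(d_office_lab)} \ {at(office)} = {have(k3), open(d_office_lab)}
  ∪ pre   = {have(k3), open(d_office_lab)} ∪ {at(bay), open(d_bay_office)}
          = {at(bay), have(k3), open(d_bay_office), open(d_office_lab)}

== RESULT ==
["at(bay)", "have(k3)", "open(d_bay_office)", "open(d_office_lab)"]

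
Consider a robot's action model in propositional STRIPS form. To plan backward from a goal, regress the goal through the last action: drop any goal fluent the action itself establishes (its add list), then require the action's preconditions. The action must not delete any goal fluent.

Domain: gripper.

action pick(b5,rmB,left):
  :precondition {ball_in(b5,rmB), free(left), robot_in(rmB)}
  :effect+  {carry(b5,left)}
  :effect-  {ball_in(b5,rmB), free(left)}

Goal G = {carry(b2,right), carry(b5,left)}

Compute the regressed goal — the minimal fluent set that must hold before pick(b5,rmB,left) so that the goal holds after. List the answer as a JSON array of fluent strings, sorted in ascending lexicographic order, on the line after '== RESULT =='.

Compute (G \ add) ∪ pre:
  G ∩ del = {}  (empty — regression defined)
  G \ add = {carry(b2,right), carry(b5,left)} \ {carry(b5,left)} = {carry(b2,right)}
  ∪ pre   = {carry(b2,right)} ∪ {ball_in(b5,rmB), free(left), robot_in(rmB)}
          = {ball_in(b5,rmB), carry(b2,right), free(left), robot_in(rmB)}

== RESULT ==
["ball_in(b5,rmB)", "carry(b2,right)", "free(left)", "robot_in(rmB)"]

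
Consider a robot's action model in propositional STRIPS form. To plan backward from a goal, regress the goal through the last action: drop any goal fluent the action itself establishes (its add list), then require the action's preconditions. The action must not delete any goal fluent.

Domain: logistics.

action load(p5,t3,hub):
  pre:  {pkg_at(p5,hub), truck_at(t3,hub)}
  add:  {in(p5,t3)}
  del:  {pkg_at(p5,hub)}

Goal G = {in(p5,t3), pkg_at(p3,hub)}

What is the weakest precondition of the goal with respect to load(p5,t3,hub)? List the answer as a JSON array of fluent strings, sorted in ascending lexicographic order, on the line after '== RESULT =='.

Compute (G \ add) ∪ pre:
  G ∩ del = {}  (empty — regression defined)
  G \ add = {in(p5,t3), pkg_at(p3,hub)} \ {in(p5,t3)} = {pkg_at(p3,hub)}
  ∪ pre   = {pkg_at(p3,hub)} ∪ {pkg_at(p5,hub), truck_at(t3,hub)}
          = {pkg_at(p3,hub), pkg_at(p5,hub), truck_at(t3,hub)}

== RESULT ==
["pkg_at(p3,hub)", "pkg_at(p5,hub)", "truck_at(t3,hub)"]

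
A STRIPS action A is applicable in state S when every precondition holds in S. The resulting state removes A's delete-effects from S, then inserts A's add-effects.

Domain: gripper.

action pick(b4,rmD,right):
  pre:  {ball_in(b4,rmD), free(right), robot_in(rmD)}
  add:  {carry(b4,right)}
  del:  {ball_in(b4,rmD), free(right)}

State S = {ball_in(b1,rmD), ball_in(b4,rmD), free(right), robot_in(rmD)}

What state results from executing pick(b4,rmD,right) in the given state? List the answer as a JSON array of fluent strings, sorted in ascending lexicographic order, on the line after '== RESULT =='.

Progress:
  pre ⊆ S: {ball_in(b4,rmD), free(right), robot_in(rmD)} ⊆ S  — applicable
  S \ del = {ball_in(b1,rmD), robot_in(rmD)}
  ∪ add   = {ball_in(b1,rmD), carry(b4,right), robot_in(rmD)}

== RESULT ==
["ball_in(b1,rmD)", "carry(b4,right)", "robot_in(rmD)"]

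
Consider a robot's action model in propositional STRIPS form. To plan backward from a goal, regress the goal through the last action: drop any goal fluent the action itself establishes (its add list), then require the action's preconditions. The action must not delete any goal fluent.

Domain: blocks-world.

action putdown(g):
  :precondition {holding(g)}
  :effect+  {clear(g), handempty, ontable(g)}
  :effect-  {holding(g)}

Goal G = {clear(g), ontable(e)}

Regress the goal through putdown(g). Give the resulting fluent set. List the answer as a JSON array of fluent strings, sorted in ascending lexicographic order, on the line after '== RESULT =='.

Compute (G \ add) ∪ pre:
  G ∩ del = {}  (empty — regression defined)
  G \ add = {clear(g), ontable(e)} \ {clear(g), handempty, ontable(g)} = {ontable(e)}
  ∪ pre   = {ontable(e)} ∪ {holding(g)}
          = {holding(g), ontable(e)}

== RESULT ==
["holding(g)", "ontable(e)"]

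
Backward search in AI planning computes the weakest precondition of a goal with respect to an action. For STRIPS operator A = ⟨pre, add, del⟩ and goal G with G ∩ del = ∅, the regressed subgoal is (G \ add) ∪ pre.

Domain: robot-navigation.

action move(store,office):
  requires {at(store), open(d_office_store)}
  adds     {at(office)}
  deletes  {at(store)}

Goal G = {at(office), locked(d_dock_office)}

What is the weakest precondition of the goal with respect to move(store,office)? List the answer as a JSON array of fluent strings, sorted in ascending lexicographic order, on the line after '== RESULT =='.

Compute (G \ add) ∪ pre:
  G ∩ del = {}  (empty — regression defined)
  G \ add = {at(office), locked(d_dock_office)} \ {at(office)} = {locked(d_dock_office)}
  ∪ pre   = {locked(d_dock_office)} ∪ {at(store), open(d_office_store)}
          = {at(store), locked(d_dock_office), open(d_office_store)}

== RESULT ==
["at(store)", "locked(d_dock_office)", "open(d_office_store)"]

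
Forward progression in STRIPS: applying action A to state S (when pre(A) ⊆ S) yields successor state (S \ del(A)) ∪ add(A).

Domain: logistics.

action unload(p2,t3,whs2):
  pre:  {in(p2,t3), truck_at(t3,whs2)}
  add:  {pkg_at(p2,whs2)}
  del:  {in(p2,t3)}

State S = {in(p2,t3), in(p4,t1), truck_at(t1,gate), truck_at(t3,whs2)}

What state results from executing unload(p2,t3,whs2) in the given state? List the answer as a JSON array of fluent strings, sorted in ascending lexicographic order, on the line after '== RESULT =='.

Compute (S \ del) ∪ add:
  pre ⊆ S: {in(p2,t3), truck_at(t3,whs2)} ⊆ S  — applicable
  S \ del = {in(p4,t1), truck_at(t1,gate), truck_at(t3,whs2)}
  ∪ add   = {in(p4,t1), pkg_at(p2,whs2), truck_at(t1,gate), truck_at(t3,whs2)}

== RESULT ==
["in(p4,t1)", "pkg_at(p2,whs2)", "truck_at(t1,gate)", "truck_at(t3,whs2)"]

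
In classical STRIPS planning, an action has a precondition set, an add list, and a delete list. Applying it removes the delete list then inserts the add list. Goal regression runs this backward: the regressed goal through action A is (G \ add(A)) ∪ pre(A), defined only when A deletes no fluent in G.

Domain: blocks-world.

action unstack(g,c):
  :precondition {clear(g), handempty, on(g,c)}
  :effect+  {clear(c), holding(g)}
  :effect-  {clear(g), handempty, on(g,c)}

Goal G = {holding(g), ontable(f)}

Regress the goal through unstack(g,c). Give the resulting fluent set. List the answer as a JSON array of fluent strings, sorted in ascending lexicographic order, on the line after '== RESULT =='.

Regress:
  G ∩ del = {}  (empty — regression defined)
  G \ add = {holding(g), ontable(f)} \ {clear(c), holding(g)} = {ontable(f)}
  ∪ pre   = {ontable(f)} ∪ {clear(g), handempty, on(g,c)}
          = {clear(g), handempty, on(g,c), ontable(f)}

== RESULT ==
["clear(g)", "handempty", "on(g,c)", "ontable(f)"]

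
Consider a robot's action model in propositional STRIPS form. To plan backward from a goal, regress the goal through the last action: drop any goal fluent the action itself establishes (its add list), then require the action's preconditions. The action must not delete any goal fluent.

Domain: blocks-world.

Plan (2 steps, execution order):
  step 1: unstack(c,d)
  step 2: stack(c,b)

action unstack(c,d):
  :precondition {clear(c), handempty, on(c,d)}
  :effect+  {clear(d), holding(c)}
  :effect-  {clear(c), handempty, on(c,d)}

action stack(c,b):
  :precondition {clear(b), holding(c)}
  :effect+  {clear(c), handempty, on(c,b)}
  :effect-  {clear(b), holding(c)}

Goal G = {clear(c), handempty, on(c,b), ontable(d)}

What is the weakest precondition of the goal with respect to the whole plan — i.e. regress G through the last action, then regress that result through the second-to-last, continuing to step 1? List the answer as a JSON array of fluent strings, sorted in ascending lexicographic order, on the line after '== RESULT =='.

Regress step by step:
  through step 2 (stack(c,b)): drop {clear(c), handempty, on(c,b)}, keep {ontable(d)}, require {clear(b), holding(c)}
    → {clear(b), holding(c), ontable(d)}
  through step 1 (unstack(c,d)): drop {holding(c)}, keep {clear(b), ontable(d)}, require {clear(c), handempty, on(c,d)}
    → {clear(b), clear(c), handempty, on(c,d), ontable(d)}

== RESULT ==
["clear(b)", "clear(c)", "handempty", "on(c,d)", "ontable(d)"]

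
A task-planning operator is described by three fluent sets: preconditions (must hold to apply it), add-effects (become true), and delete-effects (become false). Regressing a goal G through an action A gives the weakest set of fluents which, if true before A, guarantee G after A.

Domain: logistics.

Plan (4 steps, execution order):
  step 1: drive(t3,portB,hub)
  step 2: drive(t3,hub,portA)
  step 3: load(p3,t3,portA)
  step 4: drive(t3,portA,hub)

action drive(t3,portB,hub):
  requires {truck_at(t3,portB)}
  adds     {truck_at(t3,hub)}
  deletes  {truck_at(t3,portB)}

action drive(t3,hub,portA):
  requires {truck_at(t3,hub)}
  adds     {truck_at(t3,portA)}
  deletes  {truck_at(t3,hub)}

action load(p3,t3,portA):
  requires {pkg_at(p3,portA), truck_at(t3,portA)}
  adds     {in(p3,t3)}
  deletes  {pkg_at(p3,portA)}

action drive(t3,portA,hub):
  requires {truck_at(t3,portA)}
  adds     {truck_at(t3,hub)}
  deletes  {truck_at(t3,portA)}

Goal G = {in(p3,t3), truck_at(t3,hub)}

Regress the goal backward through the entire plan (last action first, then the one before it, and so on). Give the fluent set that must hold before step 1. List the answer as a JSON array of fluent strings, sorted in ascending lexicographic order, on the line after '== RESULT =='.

Work backward from the goal:
  through step 4 (drive(t3,portA,hub)): drop {truck_at(t3,hub)}, keep {in(p3,t3)}, require {truck_at(t3,portA)}
    → {in(p3,t3), truck_at(t3,portA)}
  through step 3 (load(p3,t3,portA)): drop {in(p3,t3)}, keep {truck_at(t3,portA)}, require {pkg_at(p3,portA), truck_at(t3,portA)}
    → {pkg_at(p3,portA), truck_at(t3,portA)}
  through step 2 (drive(t3,hub,portA)): drop {truck_at(t3,portA)}, keep {pkg_at(p3,portA)}, require {truck_at(t3,hub)}
    → {pkg_at(p3,portA), truck_at(t3,hub)}
  through step 1 (drive(t3,portB,hub)): drop {truck_at(t3,hub)}, keep {pkg_at(p3,portA)}, require {truck_at(t3,portB)}
    → {pkg_at(p3,portA), truck_at(t3,portB)}

== RESULT ==
["pkg_at(p3,portA)", "truck_at(t3,portB)"]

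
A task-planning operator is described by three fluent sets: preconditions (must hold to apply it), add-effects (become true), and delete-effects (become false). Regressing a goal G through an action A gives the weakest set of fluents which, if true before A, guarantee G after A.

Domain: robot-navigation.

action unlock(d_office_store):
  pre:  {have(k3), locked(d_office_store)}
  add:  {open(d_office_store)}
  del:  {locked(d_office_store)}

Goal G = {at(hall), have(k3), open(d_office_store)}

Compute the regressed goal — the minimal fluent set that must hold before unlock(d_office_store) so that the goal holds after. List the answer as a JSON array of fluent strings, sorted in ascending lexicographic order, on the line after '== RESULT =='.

Regress:
  G ∩ del = {}  (empty — regression defined)
  G \ add = {at(hall), have(k3), open(d_office_store)} \ {open(d_office_store)} = {at(hall), have(k3)}
  ∪ pre   = {at(hall), have(k3)} ∪ {have(k3), locked(d_office_store)}
          = {at(hall), have(k3), locked(d_office_store)}

== RESULT ==
["at(hall)", "have(k3)", "locked(d_office_store)"]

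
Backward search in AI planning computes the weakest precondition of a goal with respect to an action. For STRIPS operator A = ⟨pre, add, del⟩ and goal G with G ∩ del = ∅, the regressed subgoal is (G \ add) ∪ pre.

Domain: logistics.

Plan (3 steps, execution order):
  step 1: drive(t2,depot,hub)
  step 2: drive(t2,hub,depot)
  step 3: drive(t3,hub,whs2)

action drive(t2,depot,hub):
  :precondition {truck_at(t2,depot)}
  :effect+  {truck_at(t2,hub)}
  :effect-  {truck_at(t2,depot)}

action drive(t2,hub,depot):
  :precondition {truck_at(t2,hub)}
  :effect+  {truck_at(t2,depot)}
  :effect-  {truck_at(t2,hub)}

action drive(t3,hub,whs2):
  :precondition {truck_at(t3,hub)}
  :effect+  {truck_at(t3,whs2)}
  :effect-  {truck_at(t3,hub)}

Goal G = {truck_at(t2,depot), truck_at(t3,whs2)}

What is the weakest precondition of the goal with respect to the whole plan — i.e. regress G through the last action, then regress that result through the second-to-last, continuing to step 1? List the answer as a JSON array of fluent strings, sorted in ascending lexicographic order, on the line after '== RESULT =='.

Work backward from the goal:
  through step 3 (drive(t3,hub,whs2)): drop {truck_at(t3,whs2)}, keep {truck_at(t2,depot)}, require {truck_at(t3,hub)}
    → {truck_at(t2,depot), truck_at(t3,hub)}
  through step 2 (drive(t2,hub,depot)): drop {truck_at(t2,depot)}, keep {truck_at(t3,hub)}, require {truck_at(t2,hub)}
    → {truck_at(t2,hub), truck_at(t3,hub)}
  through step 1 (drive(t2,depot,hub)): drop {truck_at(t2,hub)}, keep {truck_at(t3,hub)}, require {truck_at(t2,depot)}
    → {truck_at(t2,depot), truck_at(t3,hub)}

== RESULT ==
["truck_at(t2,depot)", "truck_at(t3,hub)"]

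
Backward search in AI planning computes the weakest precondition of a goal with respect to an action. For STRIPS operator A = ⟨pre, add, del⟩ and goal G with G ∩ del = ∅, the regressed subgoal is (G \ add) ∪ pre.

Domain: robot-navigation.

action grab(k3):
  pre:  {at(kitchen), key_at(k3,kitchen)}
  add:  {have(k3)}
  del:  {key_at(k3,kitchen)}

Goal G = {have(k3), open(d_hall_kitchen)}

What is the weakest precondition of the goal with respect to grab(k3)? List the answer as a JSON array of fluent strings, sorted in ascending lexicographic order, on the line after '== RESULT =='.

Regress:
  G ∩ del = {}  (empty — regression defined)
  G \ add = {have(k3), open(d_hall_kitchen)} \ {have(k3)} = {open(d_hall_kitchen)}
  ∪ pre   = {open(d_hall_kitchen)} ∪ {at(kitchen), key_at(k3,kitchen)}
          = {at(kitchen), key_at(k3,kitchen), open(d_hall_kitchen)}

== RESULT ==
["at(kitchen)", "key_at(k3,kitchen)", "open(d_hall_kitchen)"]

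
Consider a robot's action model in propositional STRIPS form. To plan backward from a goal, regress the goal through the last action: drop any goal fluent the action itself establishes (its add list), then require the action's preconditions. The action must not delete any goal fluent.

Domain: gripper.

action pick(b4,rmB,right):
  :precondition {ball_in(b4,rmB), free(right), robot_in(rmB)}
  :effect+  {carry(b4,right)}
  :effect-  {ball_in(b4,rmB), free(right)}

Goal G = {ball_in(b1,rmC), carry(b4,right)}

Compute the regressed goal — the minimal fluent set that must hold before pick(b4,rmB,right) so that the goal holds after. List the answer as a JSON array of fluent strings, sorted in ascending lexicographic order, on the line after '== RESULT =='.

Compute (G \ add) ∪ pre:
  G ∩ del = {}  (empty — regression defined)
  G \ add = {ball_in(b1,rmC), carry(b4,right)} \ {carry(b4,right)} = {ball_in(b1,rmC)}
  ∪ pre   = {ball_in(b1,rmC)} ∪ {ball_in(b4,rmB), free(right), robot_in(rmB)}
          = {ball_in(b1,rmC), ball_in(b4,rmB), free(right), robot_in(rmB)}

== RESULT ==
["ball_in(b1,rmC)", "ball_in(b4,rmB)", "free(right)", "robot_in(rmB)"]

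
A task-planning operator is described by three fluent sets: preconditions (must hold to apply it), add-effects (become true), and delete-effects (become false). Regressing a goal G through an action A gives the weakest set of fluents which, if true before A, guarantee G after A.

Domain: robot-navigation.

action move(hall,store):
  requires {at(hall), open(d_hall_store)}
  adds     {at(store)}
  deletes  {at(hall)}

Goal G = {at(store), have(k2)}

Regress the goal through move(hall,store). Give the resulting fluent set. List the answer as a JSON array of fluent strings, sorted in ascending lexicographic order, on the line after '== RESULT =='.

Regress:
  G ∩ del = {}  (empty — regression defined)
  G \ add = {at(store), have(k2)} \ {at(store)} = {have(k2)}
  ∪ pre   = {have(k2)} ∪ {at(hall), open(d_hall_store)}
          = {at(hall), have(k2), open(d_hall_store)}

== RESULT ==
["at(hall)", "have(k2)", "open(d_hall_store)"]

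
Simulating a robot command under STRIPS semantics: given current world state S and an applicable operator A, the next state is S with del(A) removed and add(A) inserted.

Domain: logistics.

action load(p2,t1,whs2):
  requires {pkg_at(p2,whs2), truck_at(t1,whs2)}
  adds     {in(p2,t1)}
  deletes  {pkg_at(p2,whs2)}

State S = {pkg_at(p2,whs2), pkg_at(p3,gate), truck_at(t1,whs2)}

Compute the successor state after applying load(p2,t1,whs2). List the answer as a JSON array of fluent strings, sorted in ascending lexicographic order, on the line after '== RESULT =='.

Compute (S \ del) ∪ add:
  pre ⊆ S: {pkg_at(p2,whs2), truck_at(t1,whs2)} ⊆ S  — applicable
  S \ del = {pkg_at(p3,gate), truck_at(t1,whs2)}
  ∪ add   = {in(p2,t1), pkg_at(p3,gate), truck_at(t1,whs2)}

== RESULT ==
["in(p2,t1)", "pkg_at(p3,gate)", "truck_at(t1,whs2)"]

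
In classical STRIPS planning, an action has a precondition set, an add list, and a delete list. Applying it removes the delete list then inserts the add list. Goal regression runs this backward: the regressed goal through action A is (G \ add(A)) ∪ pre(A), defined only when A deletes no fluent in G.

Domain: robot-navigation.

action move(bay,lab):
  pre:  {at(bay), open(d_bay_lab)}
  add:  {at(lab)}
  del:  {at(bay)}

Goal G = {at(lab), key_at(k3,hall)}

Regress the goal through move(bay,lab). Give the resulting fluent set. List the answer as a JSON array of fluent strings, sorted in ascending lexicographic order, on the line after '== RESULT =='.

Compute (G \ add) ∪ pre:
  G ∩ del = {}  (empty — regression defined)
  G \ add = {at(lab), key_at(k3,hall)} \ {at(lab)} = {key_at(k3,hall)}
  ∪ pre   = {key_at(k3,hall)} ∪ {at(bay), open(d_bay_lab)}
          = {at(bay), key_at(k3,hall), open(d_bay_lab)}

== RESULT ==
["at(bay)", "key_at(k3,hall)", "open(d_bay_lab)"]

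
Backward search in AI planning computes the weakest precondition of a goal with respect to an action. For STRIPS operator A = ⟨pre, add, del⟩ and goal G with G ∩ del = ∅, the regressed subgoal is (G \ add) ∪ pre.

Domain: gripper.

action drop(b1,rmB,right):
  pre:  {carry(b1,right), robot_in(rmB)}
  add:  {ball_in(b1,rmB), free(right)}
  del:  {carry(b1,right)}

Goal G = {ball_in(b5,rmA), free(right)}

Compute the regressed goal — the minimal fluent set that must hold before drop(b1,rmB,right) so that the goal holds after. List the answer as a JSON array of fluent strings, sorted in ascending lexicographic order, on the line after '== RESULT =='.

Compute (G \ add) ∪ pre:
  G ∩ del = {}  (empty — regression defined)
  G \ add = {ball_in(b5,rmA), free(right)} \ {ball_in(b1,rmB), free(right)} = {ball_in(b5,rmA)}
  ∪ pre   = {ball_in(b5,rmA)} ∪ {carry(b1,right), robot_in(rmB)}
          = {ball_in(b5,rmA), carry(b1,right), robot_in(rmB)}

== RESULT ==
["ball_in(b5,rmA)", "carry(b1,right)", "robot_in(rmB)"]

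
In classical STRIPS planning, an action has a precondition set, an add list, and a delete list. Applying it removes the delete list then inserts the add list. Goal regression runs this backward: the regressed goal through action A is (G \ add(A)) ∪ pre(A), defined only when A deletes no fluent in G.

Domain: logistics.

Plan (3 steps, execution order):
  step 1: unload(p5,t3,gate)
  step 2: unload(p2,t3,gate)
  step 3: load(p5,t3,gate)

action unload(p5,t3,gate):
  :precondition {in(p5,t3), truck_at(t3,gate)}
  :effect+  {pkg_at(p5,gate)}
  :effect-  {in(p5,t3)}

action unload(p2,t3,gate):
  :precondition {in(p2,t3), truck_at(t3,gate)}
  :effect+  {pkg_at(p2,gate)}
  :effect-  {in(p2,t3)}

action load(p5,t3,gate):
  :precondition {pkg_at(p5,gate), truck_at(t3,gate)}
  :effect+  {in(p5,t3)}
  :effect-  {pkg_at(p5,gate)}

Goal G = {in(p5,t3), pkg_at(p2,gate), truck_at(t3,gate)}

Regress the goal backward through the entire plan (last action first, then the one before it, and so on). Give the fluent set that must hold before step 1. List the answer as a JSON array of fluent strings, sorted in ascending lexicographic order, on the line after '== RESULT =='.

Regress step by step:
  through step 3 (load(p5,t3,gate)): drop {in(p5,t3)}, keep {pkg_at(p2,gate), truck_at(t3,gate)}, require {pkg_at(p5,gate), truck_at(t3,gate)}
    → {pkg_at(p2,gate), pkg_at(p5,gate), truck_at(t3,gate)}
  through step 2 (unload(p2,t3,gate)): drop {pkg_at(p2,gate)}, keep {pkg_at(p5,gate), truck_at(t3,gate)}, require {in(p2,t3), truck_at(t3,gate)}
    → {in(p2,t3), pkg_at(p5,gate), truck_at(t3,gate)}
  through step 1 (unload(p5,t3,gate)): drop {pkg_at(p5,gate)}, keep {in(p2,t3), truck_at(t3,gate)}, require {in(p5,t3), truck_at(t3,gate)}
    → {in(p2,t3), in(p5,t3), truck_at(t3,gate)}

== RESULT ==
["in(p2,t3)", "in(p5,t3)", "truck_at(t3,gate)"]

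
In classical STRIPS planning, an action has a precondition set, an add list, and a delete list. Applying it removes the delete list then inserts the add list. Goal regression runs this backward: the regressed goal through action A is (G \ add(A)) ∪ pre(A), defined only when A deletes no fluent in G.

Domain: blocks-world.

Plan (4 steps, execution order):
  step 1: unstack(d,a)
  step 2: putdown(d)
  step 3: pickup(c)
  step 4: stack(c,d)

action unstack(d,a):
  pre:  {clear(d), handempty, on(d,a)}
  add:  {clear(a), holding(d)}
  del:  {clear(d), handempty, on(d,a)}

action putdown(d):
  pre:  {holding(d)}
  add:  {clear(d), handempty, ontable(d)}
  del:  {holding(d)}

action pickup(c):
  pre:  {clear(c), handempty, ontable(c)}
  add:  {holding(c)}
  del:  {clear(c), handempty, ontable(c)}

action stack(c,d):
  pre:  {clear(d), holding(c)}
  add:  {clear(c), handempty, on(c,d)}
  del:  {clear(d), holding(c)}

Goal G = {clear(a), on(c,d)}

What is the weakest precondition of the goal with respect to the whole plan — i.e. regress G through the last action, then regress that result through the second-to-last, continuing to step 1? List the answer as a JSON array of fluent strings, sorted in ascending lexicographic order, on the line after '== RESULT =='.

Regress step by step:
  through step 4 (stack(c,d)): drop {on(c,d)}, keep {clear(a)}, require {clear(d), holding(c)}
    → {clear(a), clear(d), holding(c)}
  through step 3 (pickup(c)): drop {holding(c)}, keep {clear(a), clear(d)}, require {clear(c), handempty, ontable(c)}
    → {clear(a), clear(c), clear(d), handempty, ontable(c)}
  through step 2 (putdown(d)): drop {clear(d), handempty}, keep {clear(a), clear(c), ontable(c)}, require {holding(d)}
    → {clear(a), clear(c), holding(d), ontable(c)}
  through step 1 (unstack(d,a)): drop {clear(a), holding(d)}, keep {clear(c), ontable(c)}, require {clear(d), handempty, on(d,a)}
    → {clear(c), clear(d), handempty, on(d,a), ontable(c)}

== RESULT ==
["clear(c)", "clear(d)", "handempty", "on(d,a)", "ontable(c)"]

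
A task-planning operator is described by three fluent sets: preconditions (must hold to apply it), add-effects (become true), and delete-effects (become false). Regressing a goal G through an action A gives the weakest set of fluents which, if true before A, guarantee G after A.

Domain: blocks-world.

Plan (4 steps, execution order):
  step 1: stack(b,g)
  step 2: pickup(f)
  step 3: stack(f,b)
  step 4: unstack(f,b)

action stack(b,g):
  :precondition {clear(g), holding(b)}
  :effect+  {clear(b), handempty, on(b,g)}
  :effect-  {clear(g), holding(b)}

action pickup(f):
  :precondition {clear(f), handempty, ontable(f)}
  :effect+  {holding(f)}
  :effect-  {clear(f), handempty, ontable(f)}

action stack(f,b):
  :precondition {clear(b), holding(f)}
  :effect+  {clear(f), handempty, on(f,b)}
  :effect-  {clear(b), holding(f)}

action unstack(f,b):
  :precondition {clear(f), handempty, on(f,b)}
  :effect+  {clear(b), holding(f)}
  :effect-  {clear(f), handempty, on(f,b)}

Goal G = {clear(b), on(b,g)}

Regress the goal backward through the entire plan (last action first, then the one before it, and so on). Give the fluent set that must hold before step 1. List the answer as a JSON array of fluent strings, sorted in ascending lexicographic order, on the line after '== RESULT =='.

Work backward from the goal:
  through step 4 (unstack(f,b)): drop {clear(b)}, keep {on(b,g)}, require {clear(f), handempty, on(f,b)}
    → {clear(f), handempty, on(b,g), on(f,b)}
  through step 3 (stack(f,b)): drop {clear(f), handempty, on(f,b)}, keep {on(b,g)}, require {clear(b), holding(f)}
    → {clear(b), holding(f), on(b,g)}
  through step 2 (pickup(f)): drop {holding(f)}, keep {clear(b), on(b,g)}, require {clear(f), handempty, ontable(f)}
    → {clear(b), clear(f), handempty, on(b,g), ontable(f)}
  through step 1 (stack(b,g)): drop {clear(b), handempty, on(b,g)}, keep {clear(f), ontable(f)}, require {clear(g), holding(b)}
    → {clear(f), clear(g), holding(b), ontable(f)}

== RESULT ==
["clear(f)", "clear(g)", "holding(b)", "ontable(f)"]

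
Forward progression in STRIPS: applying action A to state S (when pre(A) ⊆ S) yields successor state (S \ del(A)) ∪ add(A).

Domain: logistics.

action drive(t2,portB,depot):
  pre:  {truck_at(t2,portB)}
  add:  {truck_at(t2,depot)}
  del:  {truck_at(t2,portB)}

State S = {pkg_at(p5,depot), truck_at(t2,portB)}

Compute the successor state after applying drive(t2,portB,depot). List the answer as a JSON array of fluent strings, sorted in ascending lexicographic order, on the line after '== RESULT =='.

Compute (S \ del) ∪ add:
  pre ⊆ S: {truck_at(t2,portB)} ⊆ S  — applicable
  S \ del = {pkg_at(p5,depot)}
  ∪ add   = {pkg_at(p5,depot), truck_at(t2,depot)}

== RESULT ==
["pkg_at(p5,depot)", "truck_at(t2,depot)"]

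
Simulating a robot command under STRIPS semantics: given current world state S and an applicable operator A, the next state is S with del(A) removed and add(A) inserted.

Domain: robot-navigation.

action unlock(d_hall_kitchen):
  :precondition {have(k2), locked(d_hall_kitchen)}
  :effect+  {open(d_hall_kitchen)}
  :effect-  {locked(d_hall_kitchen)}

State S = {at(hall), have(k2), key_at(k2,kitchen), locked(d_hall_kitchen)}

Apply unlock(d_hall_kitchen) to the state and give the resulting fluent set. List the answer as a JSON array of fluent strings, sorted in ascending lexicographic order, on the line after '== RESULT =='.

Progress:
  pre ⊆ S: {have(k2), locked(d_hall_kitchen)} ⊆ S  — applicable
  S \ del = {at(hall), have(k2), key_at(k2,kitchen)}
  ∪ add   = {at(hall), have(k2), key_at(k2,kitchen), open(d_hall_kitchen)}

== RESULT ==
["at(hall)", "have(k2)", "key_at(k2,kitchen)", "open(d_hall_kitchen)"]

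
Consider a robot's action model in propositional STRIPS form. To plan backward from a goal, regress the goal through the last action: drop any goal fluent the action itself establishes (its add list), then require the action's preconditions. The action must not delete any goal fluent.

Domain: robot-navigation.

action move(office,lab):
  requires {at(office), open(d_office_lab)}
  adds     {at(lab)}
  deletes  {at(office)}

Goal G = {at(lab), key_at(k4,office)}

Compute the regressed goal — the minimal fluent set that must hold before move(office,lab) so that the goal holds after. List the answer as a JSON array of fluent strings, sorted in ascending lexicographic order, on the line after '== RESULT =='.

Compute (G \ add) ∪ pre:
  G ∩ del = {}  (empty — regression defined)
  G \ add = {at(lab), key_at(k4,office)} \ {at(lab)} = {key_at(k4,office)}
  ∪ pre   = {key_at(k4,office)} ∪ {at(office), open(d_office_lab)}
          = {at(office), key_at(k4,office), open(d_office_lab)}

== RESULT ==
["at(office)", "key_at(k4,office)", "open(d_office_lab)"]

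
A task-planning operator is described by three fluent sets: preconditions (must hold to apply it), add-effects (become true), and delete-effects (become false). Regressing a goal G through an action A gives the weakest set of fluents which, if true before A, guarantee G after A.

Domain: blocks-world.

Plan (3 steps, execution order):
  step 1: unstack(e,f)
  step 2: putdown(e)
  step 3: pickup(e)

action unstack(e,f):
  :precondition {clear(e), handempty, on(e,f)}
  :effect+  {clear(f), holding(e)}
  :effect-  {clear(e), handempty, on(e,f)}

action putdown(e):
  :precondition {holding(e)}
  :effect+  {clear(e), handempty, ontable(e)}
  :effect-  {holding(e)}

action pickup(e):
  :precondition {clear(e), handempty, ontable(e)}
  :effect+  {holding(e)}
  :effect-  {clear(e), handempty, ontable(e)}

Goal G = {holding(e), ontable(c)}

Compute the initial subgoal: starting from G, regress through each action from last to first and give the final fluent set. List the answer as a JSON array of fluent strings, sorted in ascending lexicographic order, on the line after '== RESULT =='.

Regress step by step:
  through step 3 (pickup(e)): drop {holding(e)}, keep {ontable(c)}, require {clear(e), handempty, ontable(e)}
    → {clear(e), handempty, ontable(c), ontable(e)}
  through step 2 (putdown(e)): drop {clear(e), handempty, ontable(e)}, keep {ontable(c)}, require {holding(e)}
    → {holding(e), ontable(c)}
  through step 1 (unstack(e,f)): drop {holding(e)}, keep {ontable(c)}, require {clear(e), handempty, on(e,f)}
    → {clear(e), handempty, on(e,f), ontable(c)}

== RESULT ==
["clear(e)", "handempty", "on(e,f)", "ontable(c)"]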